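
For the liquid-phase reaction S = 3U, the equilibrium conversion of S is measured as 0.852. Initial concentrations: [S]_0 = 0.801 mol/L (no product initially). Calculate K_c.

Let X = conversion of S.
Concentrations: [S] = 0.801 − 0.801X; [U] = 2.4X.
At X = 0.852: [S] = 0.119, [U] = 2.05.
K_c = [U]^3 / ([S]) = 72.4 (mol/L)^2.

K_c = 72.4 (mol/L)^2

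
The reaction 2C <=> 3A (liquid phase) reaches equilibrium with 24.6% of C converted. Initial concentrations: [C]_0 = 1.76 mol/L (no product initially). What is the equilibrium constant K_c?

Let X = conversion of C.
Concentrations: [C] = 1.76 − 1.76X; [A] = 2.64X.
At X = 0.246: [C] = 1.33, [A] = 0.649.
K_c = [A]^3 / ([C]^2) = 0.156 mol/L.

K_c = 0.156 mol/L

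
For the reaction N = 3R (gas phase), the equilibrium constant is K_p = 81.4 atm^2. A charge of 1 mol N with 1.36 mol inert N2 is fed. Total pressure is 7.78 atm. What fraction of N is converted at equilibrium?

X = 0.625

Let X = conversion of N (basis 1 mol N); extent of reaction ξ = X.
Moles: n_N = 1 − X; n_R = 3X; n_I = 1.36 (inert).
Total moles n_T = 2.36 + 2X.
Mole fractions y_i = n_i/n_T; K_p = p_R^3 / (p_N) with p_i = y_i·P.
Substituting and setting equal to 81.4 atm^2 gives a polynomial in X; the root in (0,1) is X = 0.625.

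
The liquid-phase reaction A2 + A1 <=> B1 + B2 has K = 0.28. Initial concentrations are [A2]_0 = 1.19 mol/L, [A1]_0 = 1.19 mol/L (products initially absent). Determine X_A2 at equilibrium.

X = 0.346

Let X = conversion of A2; extent ξ = 1.19·X mol/L.
Concentrations: [A2] = 1.19 − 1.19X; [A1] = 1.19 − 1.19X; [B1] = 1.19X; [B2] = 1.19X.
K = [B1] [B2] / ([A2] [A1]).
This equals 0.28 at X = 0.346 (the root in 0 < X < 1).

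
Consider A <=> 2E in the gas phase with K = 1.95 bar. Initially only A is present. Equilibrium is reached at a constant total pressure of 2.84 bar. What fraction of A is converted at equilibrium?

X = 0.383

Let X = conversion of A (basis 1 mol A); extent of reaction ξ = X.
Species balance: n_A = 1 − X; n_E = 2X.
Total moles n_T = 1 + X.
With p_i = (n_i/n_T)P, K = p_E^2 / (p_A).
Substituting and setting equal to 1.95 bar gives a polynomial in X; the root in (0,1) is X = 0.383.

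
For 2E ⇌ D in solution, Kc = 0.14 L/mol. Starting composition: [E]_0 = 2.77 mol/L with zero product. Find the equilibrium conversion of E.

X = 0.339

Let X = conversion of E; extent ξ = 2.77X/2 mol/L.
Concentrations: [E] = 2.77 − 2.77X; [D] = 1.39X.
Kc = [D] / ([E]^2).
Solving Kc = 0.14 for X ∈ (0,1): X = 0.339.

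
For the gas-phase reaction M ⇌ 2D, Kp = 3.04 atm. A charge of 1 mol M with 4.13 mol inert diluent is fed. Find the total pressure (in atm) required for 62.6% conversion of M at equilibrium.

Basis: 1 mol M initially; let X = conversion of M. Extent ξ = X.
Mole table: n_M = 1 − X; n_D = 2X; n_I = 4.13 (inert).
Total moles n_T = 5.13 + X.
Kp = p_D^2 / (p_M) with p_i = (n_i/n_T)·P.
At X = 0.626: the mole-fraction product g(X) = Π y_i^ν_i = 0.7281. Since Kp = g(X)·P^{1}, P = (Kp/g)^(1/1) = (3.04/0.7281)^(1/1) = 4.18 atm.

P = 4.18 atm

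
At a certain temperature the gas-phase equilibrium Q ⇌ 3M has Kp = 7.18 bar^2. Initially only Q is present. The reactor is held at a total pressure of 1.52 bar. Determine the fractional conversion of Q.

Let X = conversion of Q (basis 1 mol Q); extent of reaction ξ = X.
Mole table: n_Q = 1 − X; n_M = 3X.
Total moles n_T = 1 + 2X.
Mole fractions y_i = n_i/n_T; Kp = p_M^3 / (p_Q) with p_i = y_i·P.
Substituting and setting equal to 7.18 bar^2 gives a polynomial in X; the root in (0,1) is X = 0.605.

X = 0.605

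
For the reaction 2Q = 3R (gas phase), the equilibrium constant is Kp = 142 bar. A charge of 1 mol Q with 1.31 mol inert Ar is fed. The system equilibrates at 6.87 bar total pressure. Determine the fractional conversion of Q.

X = 0.819

Basis: 1 mol Q initially; let X = conversion of Q. Extent ξ = 0.5X.
Moles: n_Q = 1 − X; n_R = 1.5X; n_I = 1.31 (inert).
Total moles n_T = 2.31 + 0.5X.
y_i = n_i/n_T, p_i = y_i·P. Kp = p_R^3 / (p_Q^2).
This yields a degree-3 equation in X; solving on (0,1), X = 0.819.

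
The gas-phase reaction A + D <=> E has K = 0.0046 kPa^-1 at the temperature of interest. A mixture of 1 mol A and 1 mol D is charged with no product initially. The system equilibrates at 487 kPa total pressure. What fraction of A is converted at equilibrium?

Basis: 1 mol A initially; let X = conversion of A. Extent ξ = X.
Species balance: n_A = 1 − X; n_D = 1 − X; n_E = X.
n_T = Σnᵢ = 2 − X.
y_i = n_i/n_T, p_i = y_i·P. K = p_E / (p_A p_D).
Substituting and setting equal to 0.0046 kPa^-1 gives a polynomial in X; the root in (0,1) is X = 0.444.

X = 0.444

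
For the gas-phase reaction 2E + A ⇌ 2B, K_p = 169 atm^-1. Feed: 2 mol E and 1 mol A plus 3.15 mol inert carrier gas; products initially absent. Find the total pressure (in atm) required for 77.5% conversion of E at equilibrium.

Basis: 2 mol E initially; let X = conversion of E. Extent ξ = X.
At extent ξ: n_E = 2 − 2X; n_A = 1 − X; n_B = 2X; n_I = 3.15 (inert).
n_T = Σnᵢ = 6.15 − X.
K_p = p_B^2 / (p_E^2 p_A) with p_i = (n_i/n_T)·P.
At X = 0.775: the mole-fraction product g(X) = Π y_i^ν_i = 283.4. Since K_p = g(X)·P^{-1}, P = (g/K_p)^(1/1) = (283.4/169)^(1/1) = 1.68 atm.

P = 1.68 atm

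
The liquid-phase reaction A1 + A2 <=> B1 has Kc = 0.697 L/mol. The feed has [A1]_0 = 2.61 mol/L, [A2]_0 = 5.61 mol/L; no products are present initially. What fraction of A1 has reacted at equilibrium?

Let X = conversion of A1; extent ξ = 2.61·X mol/L.
Concentrations: [A1] = 2.61 − 2.61X; [A2] = 5.61 − 2.61X; [B1] = 2.61X.
Kc = [B1] / ([A1] [A2]).
Solving Kc = 0.697 for X ∈ (0,1): X = 0.722.

X = 0.722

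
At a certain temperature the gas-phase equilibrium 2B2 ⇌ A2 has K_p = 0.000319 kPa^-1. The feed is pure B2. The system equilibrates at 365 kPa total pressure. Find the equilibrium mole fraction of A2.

y_A2 = 0.095

Basis: 1 mol B2 initially; let X = conversion of B2. Extent ξ = 0.5X.
Mole table: n_B2 = 1 − X; n_A2 = 0.5X.
n_T = Σnᵢ = 1 − 0.5X.
Mole fractions y_i = n_i/n_T; K_p = p_A2 / (p_B2^2) with p_i = y_i·P.
Setting this equal to 0.000319 kPa^-1 and taking the physical root (0 < X < 1) gives X = 0.174.
Then n_A2 = 0.087, n_T = 0.913, so y_A2 = 0.095.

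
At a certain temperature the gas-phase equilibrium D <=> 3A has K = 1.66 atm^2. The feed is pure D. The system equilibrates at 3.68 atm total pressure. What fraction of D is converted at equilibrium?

X = 0.191

Take 1 mol D as basis and let X be its fractional conversion, so ξ = X.
Mole table: n_D = 1 − X; n_A = 3X.
n_T = Σnᵢ = 1 + 2X.
y_i = n_i/n_T, p_i = y_i·P. K = p_A^3 / (p_D).
Substituting and setting equal to 1.66 atm^2 gives a polynomial in X; the root in (0,1) is X = 0.191.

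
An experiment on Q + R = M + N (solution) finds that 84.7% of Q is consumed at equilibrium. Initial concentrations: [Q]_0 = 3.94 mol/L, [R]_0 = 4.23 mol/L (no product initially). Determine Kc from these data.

Kc = 20.7

Let X = conversion of Q.
Concentrations: [Q] = 3.94 − 3.94X; [R] = 4.23 − 3.94X; [M] = 3.94X; [N] = 3.94X.
At X = 0.847: [Q] = 0.603, [R] = 0.893, [M] = 3.34, [N] = 3.34.
Kc = [M] [N] / ([Q] [R]) = 20.7.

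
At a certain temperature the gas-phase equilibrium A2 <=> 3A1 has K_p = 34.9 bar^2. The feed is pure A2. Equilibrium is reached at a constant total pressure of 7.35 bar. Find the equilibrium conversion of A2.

X = 0.356

Let X = conversion of A2 (basis 1 mol A2); extent of reaction ξ = X.
At extent ξ: n_A2 = 1 − X; n_A1 = 3X.
Total moles n_T = 1 + 2X.
y_i = n_i/n_T, p_i = y_i·P. K_p = p_A1^3 / (p_A2).
This yields a degree-3 equation in X; solving on (0,1), X = 0.356.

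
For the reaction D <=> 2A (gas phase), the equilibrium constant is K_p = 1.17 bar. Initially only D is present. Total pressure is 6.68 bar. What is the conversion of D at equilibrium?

X = 0.205

Take 1 mol D as basis and let X be its fractional conversion, so ξ = X.
Moles: n_D = 1 − X; n_A = 2X.
n_T = Σnᵢ = 1 + X.
With p_i = (n_i/n_T)P, K_p = p_A^2 / (p_D).
This yields a degree-2 equation in X; solving on (0,1), X = 0.205.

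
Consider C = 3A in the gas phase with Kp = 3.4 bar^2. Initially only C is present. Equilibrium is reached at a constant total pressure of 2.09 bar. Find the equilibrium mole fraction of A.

y_A = 0.649

Basis: 1 mol C initially; let X = conversion of C. Extent ξ = X.
At extent ξ: n_C = 1 − X; n_A = 3X.
Total moles n_T = 1 + 2X.
Mole fractions y_i = n_i/n_T; Kp = p_A^3 / (p_C) with p_i = y_i·P.
Equating to 3.4 bar^2 and solving on 0 < X < 1: X = 0.381.
Then n_A = 1.14, n_T = 1.76, so y_A = 0.649.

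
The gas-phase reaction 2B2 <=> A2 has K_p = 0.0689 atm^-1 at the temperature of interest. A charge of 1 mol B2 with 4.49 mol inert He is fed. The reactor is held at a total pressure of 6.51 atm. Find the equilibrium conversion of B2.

Take 1 mol B2 as basis and let X be its fractional conversion, so ξ = 0.5X.
Species balance: n_B2 = 1 − X; n_A2 = 0.5X; n_I = 4.49 (inert).
n_T = Σnᵢ = 5.49 − 0.5X.
Mole fractions y_i = n_i/n_T; K_p = p_A2 / (p_B2^2) with p_i = y_i·P.
Equating to 0.0689 atm^-1 and solving on 0 < X < 1: X = 0.126.

X = 0.126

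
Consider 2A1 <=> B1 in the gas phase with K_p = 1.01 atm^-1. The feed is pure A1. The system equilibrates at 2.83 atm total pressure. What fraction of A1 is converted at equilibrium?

Basis: 1 mol A1 initially; let X = conversion of A1. Extent ξ = 0.5X.
Moles: n_A1 = 1 − X; n_B1 = 0.5X.
Total moles n_T = 1 − 0.5X.
y_i = n_i/n_T, p_i = y_i·P. K_p = p_B1 / (p_A1^2).
Equating to 1.01 atm^-1 and solving on 0 < X < 1: X = 0.716.

X = 0.716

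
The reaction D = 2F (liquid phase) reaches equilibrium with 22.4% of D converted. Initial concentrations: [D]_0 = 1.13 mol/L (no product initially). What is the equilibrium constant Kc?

Let X = conversion of D.
Concentrations: [D] = 1.13 − 1.13X; [F] = 2.26X.
At X = 0.224: [D] = 0.877, [F] = 0.506.
Kc = [F]^2 / ([D]) = 0.292 mol/L.

Kc = 0.292 mol/L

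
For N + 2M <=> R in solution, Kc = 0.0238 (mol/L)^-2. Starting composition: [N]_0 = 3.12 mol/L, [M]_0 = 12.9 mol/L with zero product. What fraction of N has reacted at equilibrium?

Let X = conversion of N; extent ξ = 3.12·X mol/L.
Concentrations: [N] = 3.12 − 3.12X; [M] = 12.9 − 6.24X; [R] = 3.12X.
Kc = [R] / ([N] [M]^2).
Setting equal to 0.0238 and solving for X on (0,1) gives X = 0.650.

X = 0.650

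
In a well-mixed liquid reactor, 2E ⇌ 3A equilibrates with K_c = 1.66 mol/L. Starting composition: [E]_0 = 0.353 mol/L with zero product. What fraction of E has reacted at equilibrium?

X = 0.603

Let X = conversion of E; extent ξ = 0.353X/2 mol/L.
Concentrations: [E] = 0.353 − 0.353X; [A] = 0.529X.
K_c = [A]^3 / ([E]^2).
Equating to 1.66 mol/L: the physical root is X = 0.603.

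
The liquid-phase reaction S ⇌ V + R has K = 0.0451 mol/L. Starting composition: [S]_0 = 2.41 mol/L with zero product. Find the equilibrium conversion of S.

Let X = conversion of S; extent ξ = 2.41·X mol/L.
Concentrations: [S] = 2.41 − 2.41X; [V] = 2.41X; [R] = 2.41X.
K = [V] [R] / ([S]).
This equals 0.0451 at X = 0.128 (the root in 0 < X < 1).

X = 0.128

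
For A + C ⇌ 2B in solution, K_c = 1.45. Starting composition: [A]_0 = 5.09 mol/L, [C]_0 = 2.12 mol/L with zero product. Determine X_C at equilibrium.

X = 0.550

Let X = conversion of C; extent ξ = 2.12·X mol/L.
Concentrations: [A] = 5.09 − 2.12X; [C] = 2.12 − 2.12X; [B] = 4.24X.
K_c = [B]^2 / ([A] [C]).
Equating to 1.45: the physical root is X = 0.550.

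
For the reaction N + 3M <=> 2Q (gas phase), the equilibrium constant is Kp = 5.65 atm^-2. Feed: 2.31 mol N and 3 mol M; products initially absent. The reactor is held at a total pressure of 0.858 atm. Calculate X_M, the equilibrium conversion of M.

X = 0.532

Basis: 3 mol M initially; let X = conversion of M. Extent ξ = X.
Mole table: n_N = 2.31 − X; n_M = 3 − 3X; n_Q = 2X.
n_T = Σnᵢ = 5.31 − 2X.
With p_i = (n_i/n_T)P, Kp = p_Q^2 / (p_N p_M^3).
Equating to 5.65 atm^-2 and solving on 0 < X < 1: X = 0.532.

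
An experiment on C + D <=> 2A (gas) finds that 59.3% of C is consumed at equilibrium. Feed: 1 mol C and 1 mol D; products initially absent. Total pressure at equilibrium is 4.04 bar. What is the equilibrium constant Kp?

Take 1 mol C as basis and let X be its fractional conversion, so ξ = X.
Mole table: n_C = 1 − X; n_D = 1 − X; n_A = 2X.
Total moles n_T = 2 (Δν = 0, constant).
At X = 0.593: n_C = 0.407, n_D = 0.407, n_A = 1.19, n_T = 2.
p_i = (n_i/n_T)·P. Kp = p_A^2 / (p_C p_D) = 8.49.

Kp = 8.49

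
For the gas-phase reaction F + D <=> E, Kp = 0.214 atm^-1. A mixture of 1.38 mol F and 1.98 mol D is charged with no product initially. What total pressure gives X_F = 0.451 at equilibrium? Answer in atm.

P = 7.74 atm

Let X = conversion of F (basis 1.38 mol F); extent of reaction ξ = 1.38X.
Moles: n_F = 1.38 − 1.38X; n_D = 1.98 − 1.38X; n_E = 1.38X.
Total moles n_T = 3.36 − 1.38X.
Kp = p_E / (p_F p_D) with p_i = (n_i/n_T)·P.
At X = 0.451: the mole-fraction product g(X) = Π y_i^ν_i = 1.657. Since Kp = g(X)·P^{-1}, P = (g/Kp)^(1/1) = (1.657/0.214)^(1/1) = 7.74 atm.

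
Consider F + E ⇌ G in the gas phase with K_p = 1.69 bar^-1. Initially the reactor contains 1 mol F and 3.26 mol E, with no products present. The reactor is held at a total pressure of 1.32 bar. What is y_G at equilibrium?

Let X = conversion of F (basis 1 mol F); extent of reaction ξ = X.
At extent ξ: n_F = 1 − X; n_E = 3.26 − X; n_G = X.
Total moles n_T = 4.26 − X.
Mole fractions y_i = n_i/n_T; K_p = p_G / (p_F p_E) with p_i = y_i·P.
Substituting and setting equal to 1.69 bar^-1 gives a polynomial in X; the root in (0,1) is X = 0.618.
Then n_G = 0.618, n_T = 3.64, so y_G = 0.170.

y_G = 0.170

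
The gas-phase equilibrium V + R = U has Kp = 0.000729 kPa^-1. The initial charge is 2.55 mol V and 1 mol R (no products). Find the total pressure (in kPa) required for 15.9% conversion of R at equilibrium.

P = 368 kPa

Take 1 mol R as basis and let X be its fractional conversion, so ξ = X.
At extent ξ: n_V = 2.55 − X; n_R = 1 − X; n_U = X.
Summing: n_T = 3.55 − X.
Kp = p_U / (p_V p_R) with p_i = (n_i/n_T)·P.
At X = 0.159: the mole-fraction product g(X) = Π y_i^ν_i = 0.2681. Since Kp = g(X)·P^{-1}, P = (g/Kp)^(1/1) = (0.2681/0.000729)^(1/1) = 368 kPa.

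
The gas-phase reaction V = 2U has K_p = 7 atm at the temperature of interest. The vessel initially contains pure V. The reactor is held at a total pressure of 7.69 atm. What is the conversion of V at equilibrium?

Take 1 mol V as basis and let X be its fractional conversion, so ξ = X.
Mole table: n_V = 1 − X; n_U = 2X.
n_T = Σnᵢ = 1 + X.
y_i = n_i/n_T, p_i = y_i·P. K_p = p_U^2 / (p_V).
This yields a degree-2 equation in X; solving on (0,1), X = 0.431.

X = 0.431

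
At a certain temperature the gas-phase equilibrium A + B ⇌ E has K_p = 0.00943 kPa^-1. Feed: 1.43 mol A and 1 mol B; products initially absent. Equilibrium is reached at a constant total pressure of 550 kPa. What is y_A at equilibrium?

y_A = 0.426

Let X = conversion of B (basis 1 mol B); extent of reaction ξ = X.
Species balance: n_A = 1.43 − X; n_B = 1 − X; n_E = X.
n_T = Σnᵢ = 2.43 − X.
With p_i = (n_i/n_T)P, K_p = p_E / (p_A p_B).
Substituting and setting equal to 0.00943 kPa^-1 gives a polynomial in X; the root in (0,1) is X = 0.688.
Then n_A = 0.742, n_T = 1.74, so y_A = 0.426.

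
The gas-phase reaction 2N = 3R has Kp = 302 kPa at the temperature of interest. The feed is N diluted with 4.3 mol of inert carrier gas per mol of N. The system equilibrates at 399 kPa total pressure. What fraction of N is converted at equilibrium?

Basis: 1 mol N initially; let X = conversion of N. Extent ξ = 0.5X.
Species balance: n_N = 1 − X; n_R = 1.5X; n_I = 4.3 (inert).
n_T = Σnᵢ = 5.3 + 0.5X.
y_i = n_i/n_T, p_i = y_i·P. Kp = p_R^3 / (p_N^2).
Equating to 302 kPa and solving on 0 < X < 1: X = 0.593.

X = 0.593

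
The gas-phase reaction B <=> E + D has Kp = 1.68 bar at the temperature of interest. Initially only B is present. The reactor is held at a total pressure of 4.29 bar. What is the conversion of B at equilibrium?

Take 1 mol B as basis and let X be its fractional conversion, so ξ = X.
Moles: n_B = 1 − X; n_E = X; n_D = X.
Total moles n_T = 1 + X.
With p_i = (n_i/n_T)P, Kp = p_E p_D / (p_B).
Substituting and setting equal to 1.68 bar gives a polynomial in X; the root in (0,1) is X = 0.530.

X = 0.530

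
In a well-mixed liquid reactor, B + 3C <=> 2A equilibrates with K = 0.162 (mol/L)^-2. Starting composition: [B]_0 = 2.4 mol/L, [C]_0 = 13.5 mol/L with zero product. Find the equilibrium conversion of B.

Let X = conversion of B; extent ξ = 2.4·X mol/L.
Concentrations: [B] = 2.4 − 2.4X; [C] = 13.5 − 7.2X; [A] = 4.8X.
K = [A]^2 / ([B] [C]^3).
This equals 0.162 at X = 0.877 (the root in 0 < X < 1).

X = 0.877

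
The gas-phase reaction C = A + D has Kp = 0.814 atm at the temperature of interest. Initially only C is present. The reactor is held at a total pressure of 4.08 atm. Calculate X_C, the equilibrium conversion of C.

X = 0.408

Take 1 mol C as basis and let X be its fractional conversion, so ξ = X.
Mole table: n_C = 1 − X; n_A = X; n_D = X.
Summing: n_T = 1 + X.
With p_i = (n_i/n_T)P, Kp = p_A p_D / (p_C).
Equating to 0.814 atm and solving on 0 < X < 1: X = 0.408.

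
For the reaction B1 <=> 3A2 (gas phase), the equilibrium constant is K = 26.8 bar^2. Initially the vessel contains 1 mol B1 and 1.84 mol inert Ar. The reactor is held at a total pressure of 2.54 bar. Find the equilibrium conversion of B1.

Basis: 1 mol B1 initially; let X = conversion of B1. Extent ξ = X.
Mole table: n_B1 = 1 − X; n_A2 = 3X; n_I = 1.84 (inert).
Total moles n_T = 2.84 + 2X.
Mole fractions y_i = n_i/n_T; K = p_A2^3 / (p_B1) with p_i = y_i·P.
This yields a degree-3 equation in X; solving on (0,1), X = 0.821.

X = 0.821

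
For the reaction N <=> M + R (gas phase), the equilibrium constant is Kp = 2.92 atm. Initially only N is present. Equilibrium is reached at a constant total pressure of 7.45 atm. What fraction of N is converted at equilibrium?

Basis: 1 mol N initially; let X = conversion of N. Extent ξ = X.
At extent ξ: n_N = 1 − X; n_M = X; n_R = X.
n_T = Σnᵢ = 1 + X.
y_i = n_i/n_T, p_i = y_i·P. Kp = p_M p_R / (p_N).
This yields a degree-2 equation in X; solving on (0,1), X = 0.531.

X = 0.531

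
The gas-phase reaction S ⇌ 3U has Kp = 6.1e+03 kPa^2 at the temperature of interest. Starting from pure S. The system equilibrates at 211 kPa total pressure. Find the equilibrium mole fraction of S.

y_S = 0.572

Take 1 mol S as basis and let X be its fractional conversion, so ξ = X.
Moles: n_S = 1 − X; n_U = 3X.
Summing: n_T = 1 + 2X.
y_i = n_i/n_T, p_i = y_i·P. Kp = p_U^3 / (p_S).
Substituting and setting equal to 6.1e+03 kPa^2 gives a polynomial in X; the root in (0,1) is X = 0.200.
Then n_S = 0.8, n_T = 1.4, so y_S = 0.572.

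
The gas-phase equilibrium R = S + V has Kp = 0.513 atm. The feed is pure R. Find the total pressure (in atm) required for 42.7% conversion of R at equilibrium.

P = 2.3 atm

Take 1 mol R as basis and let X be its fractional conversion, so ξ = X.
Moles: n_R = 1 − X; n_S = X; n_V = X.
Summing: n_T = 1 + X.
Kp = p_S p_V / (p_R) with p_i = (n_i/n_T)·P.
At X = 0.427: the mole-fraction product g(X) = Π y_i^ν_i = 0.223. Since Kp = g(X)·P^{1}, P = (Kp/g)^(1/1) = (0.513/0.223)^(1/1) = 2.3 atm.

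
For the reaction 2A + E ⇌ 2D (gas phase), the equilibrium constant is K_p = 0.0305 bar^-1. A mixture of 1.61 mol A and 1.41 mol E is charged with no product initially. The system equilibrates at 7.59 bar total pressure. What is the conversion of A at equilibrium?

Basis: 1.61 mol A initially; let X = conversion of A. Extent ξ = 0.805X.
Species balance: n_A = 1.61 − 1.61X; n_E = 1.41 − 0.805X; n_D = 1.61X.
Summing: n_T = 3.02 − 0.805X.
With p_i = (n_i/n_T)P, K_p = p_D^2 / (p_A^2 p_E).
Setting this equal to 0.0305 bar^-1 and taking the physical root (0 < X < 1) gives X = 0.240.

X = 0.240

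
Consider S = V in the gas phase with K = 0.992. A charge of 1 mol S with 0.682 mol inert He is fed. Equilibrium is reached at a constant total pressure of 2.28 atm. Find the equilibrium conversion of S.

Let X = conversion of S (basis 1 mol S); extent of reaction ξ = X.
At extent ξ: n_S = 1 − X; n_V = X; n_I = 0.682 (inert).
Since Δν = 0, n_T = 1.68 throughout.
With p_i = (n_i/n_T)P, K = p_V / (p_S).
Setting this equal to 0.992 and taking the physical root (0 < X < 1) gives X = 0.498.

X = 0.498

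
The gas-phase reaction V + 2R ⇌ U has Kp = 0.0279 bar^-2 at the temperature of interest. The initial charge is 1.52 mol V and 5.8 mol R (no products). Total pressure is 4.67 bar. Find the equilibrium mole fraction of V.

y_V = 0.172

Basis: 1.52 mol V initially; let X = conversion of V. Extent ξ = 1.52X.
Species balance: n_V = 1.52 − 1.52X; n_R = 5.8 − 3.04X; n_U = 1.52X.
Summing: n_T = 7.32 − 3.04X.
Mole fractions y_i = n_i/n_T; Kp = p_U / (p_V p_R^2) with p_i = y_i·P.
Setting this equal to 0.0279 bar^-2 and taking the physical root (0 < X < 1) gives X = 0.264.
Then n_V = 1.12, n_T = 6.52, so y_V = 0.172.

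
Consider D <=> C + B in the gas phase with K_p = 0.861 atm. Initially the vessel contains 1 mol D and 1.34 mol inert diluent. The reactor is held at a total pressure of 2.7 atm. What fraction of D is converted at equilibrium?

Let X = conversion of D (basis 1 mol D); extent of reaction ξ = X.
At extent ξ: n_D = 1 − X; n_C = X; n_B = X; n_I = 1.34 (inert).
n_T = Σnᵢ = 2.34 + X.
Mole fractions y_i = n_i/n_T; K_p = p_C p_B / (p_D) with p_i = y_i·P.
Setting this equal to 0.861 atm and taking the physical root (0 < X < 1) gives X = 0.607.

X = 0.607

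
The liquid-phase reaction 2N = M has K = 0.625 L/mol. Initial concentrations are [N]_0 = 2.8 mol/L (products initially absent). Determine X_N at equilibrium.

Let X = conversion of N; extent ξ = 2.8X/2 mol/L.
Concentrations: [N] = 2.8 − 2.8X; [M] = 1.4X.
K = [M] / ([N]^2).
Solving K = 0.625 for X ∈ (0,1): X = 0.590.

X = 0.590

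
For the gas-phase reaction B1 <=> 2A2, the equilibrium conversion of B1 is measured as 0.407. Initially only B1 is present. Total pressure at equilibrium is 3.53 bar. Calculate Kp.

Kp = 2.8 bar

Basis: 1 mol B1 initially; let X = conversion of B1. Extent ξ = X.
Moles: n_B1 = 1 − X; n_A2 = 2X.
n_T = Σnᵢ = 1 + X.
At X = 0.407: n_B1 = 0.593, n_A2 = 0.814, n_T = 1.41.
p_i = (n_i/n_T)·P. Kp = p_A2^2 / (p_B1) = 2.8 bar.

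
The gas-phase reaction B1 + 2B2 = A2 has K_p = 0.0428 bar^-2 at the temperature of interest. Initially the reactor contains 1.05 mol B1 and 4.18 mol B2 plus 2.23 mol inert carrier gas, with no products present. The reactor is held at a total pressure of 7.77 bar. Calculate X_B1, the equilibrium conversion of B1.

X = 0.397

Basis: 1.05 mol B1 initially; let X = conversion of B1. Extent ξ = 1.05X.
Moles: n_B1 = 1.05 − 1.05X; n_B2 = 4.18 − 2.1X; n_A2 = 1.05X; n_I = 2.23 (inert).
Total moles n_T = 7.46 − 2.1X.
Mole fractions y_i = n_i/n_T; K_p = p_A2 / (p_B1 p_B2^2) with p_i = y_i·P.
Substituting and setting equal to 0.0428 bar^-2 gives a polynomial in X; the root in (0,1) is X = 0.397.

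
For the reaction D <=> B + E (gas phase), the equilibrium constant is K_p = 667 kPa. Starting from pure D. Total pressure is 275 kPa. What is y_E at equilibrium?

y_E = 0.457

Let X = conversion of D (basis 1 mol D); extent of reaction ξ = X.
Mole table: n_D = 1 − X; n_B = X; n_E = X.
Total moles n_T = 1 + X.
Mole fractions y_i = n_i/n_T; K_p = p_B p_E / (p_D) with p_i = y_i·P.
This yields a degree-2 equation in X; solving on (0,1), X = 0.841.
Then n_E = 0.841, n_T = 1.84, so y_E = 0.457.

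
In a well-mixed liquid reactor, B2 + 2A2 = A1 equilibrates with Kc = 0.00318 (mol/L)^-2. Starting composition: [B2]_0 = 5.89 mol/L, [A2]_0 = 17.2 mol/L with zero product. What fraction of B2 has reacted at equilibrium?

Let X = conversion of B2; extent ξ = 5.89·X mol/L.
Concentrations: [B2] = 5.89 − 5.89X; [A2] = 17.2 − 11.8X; [A1] = 5.89X.
Kc = [A1] / ([B2] [A2]^2).
This equals 0.00318 at X = 0.352 (the root in 0 < X < 1).

X = 0.352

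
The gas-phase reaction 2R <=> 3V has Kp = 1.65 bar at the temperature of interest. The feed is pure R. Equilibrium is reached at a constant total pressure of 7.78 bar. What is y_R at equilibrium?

y_R = 0.584

Take 1 mol R as basis and let X be its fractional conversion, so ξ = 0.5X.
Species balance: n_R = 1 − X; n_V = 1.5X.
n_T = Σnᵢ = 1 + 0.5X.
With p_i = (n_i/n_T)P, Kp = p_V^3 / (p_R^2).
Setting this equal to 1.65 bar and taking the physical root (0 < X < 1) gives X = 0.322.
Then n_R = 0.678, n_T = 1.16, so y_R = 0.584.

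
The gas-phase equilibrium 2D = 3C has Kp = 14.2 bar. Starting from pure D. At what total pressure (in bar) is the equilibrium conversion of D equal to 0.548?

P = 6.65 bar

Basis: 1 mol D initially; let X = conversion of D. Extent ξ = 0.5X.
At extent ξ: n_D = 1 − X; n_C = 1.5X.
Total moles n_T = 1 + 0.5X.
Kp = p_C^3 / (p_D^2) with p_i = (n_i/n_T)·P.
At X = 0.548: the mole-fraction product g(X) = Π y_i^ν_i = 2.134. Since Kp = g(X)·P^{1}, P = (Kp/g)^(1/1) = (14.2/2.134)^(1/1) = 6.65 bar.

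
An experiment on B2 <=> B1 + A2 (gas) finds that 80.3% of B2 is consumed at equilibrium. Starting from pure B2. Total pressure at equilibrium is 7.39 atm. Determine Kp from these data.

Let X = conversion of B2 (basis 1 mol B2); extent of reaction ξ = X.
Species balance: n_B2 = 1 − X; n_B1 = X; n_A2 = X.
n_T = Σnᵢ = 1 + X.
At X = 0.803: n_B2 = 0.197, n_B1 = 0.803, n_A2 = 0.803, n_T = 1.8.
p_i = (n_i/n_T)·P. Kp = p_B1 p_A2 / (p_B2) = 13.4 atm.

Kp = 13.4 atm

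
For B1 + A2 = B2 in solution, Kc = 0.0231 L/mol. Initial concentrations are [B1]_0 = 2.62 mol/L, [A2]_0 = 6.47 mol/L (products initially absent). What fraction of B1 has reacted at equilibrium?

Let X = conversion of B1; extent ξ = 2.62·X mol/L.
Concentrations: [B1] = 2.62 − 2.62X; [A2] = 6.47 − 2.62X; [B2] = 2.62X.
Kc = [B2] / ([B1] [A2]).
Solving Kc = 0.0231 for X ∈ (0,1): X = 0.124.

X = 0.124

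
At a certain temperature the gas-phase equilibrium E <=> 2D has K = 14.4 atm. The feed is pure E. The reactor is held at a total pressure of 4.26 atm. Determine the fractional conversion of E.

Take 1 mol E as basis and let X be its fractional conversion, so ξ = X.
Species balance: n_E = 1 − X; n_D = 2X.
n_T = Σnᵢ = 1 + X.
With p_i = (n_i/n_T)P, K = p_D^2 / (p_E).
This yields a degree-2 equation in X; solving on (0,1), X = 0.677.

X = 0.677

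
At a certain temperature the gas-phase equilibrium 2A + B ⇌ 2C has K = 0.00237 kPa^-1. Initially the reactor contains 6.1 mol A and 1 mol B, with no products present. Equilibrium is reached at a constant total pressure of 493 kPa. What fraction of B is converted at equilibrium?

X = 0.628

Let X = conversion of B (basis 1 mol B); extent of reaction ξ = X.
Mole table: n_A = 6.1 − 2X; n_B = 1 − X; n_C = 2X.
n_T = Σnᵢ = 7.1 − X.
Mole fractions y_i = n_i/n_T; K = p_C^2 / (p_A^2 p_B) with p_i = y_i·P.
This yields a degree-3 equation in X; solving on (0,1), X = 0.628.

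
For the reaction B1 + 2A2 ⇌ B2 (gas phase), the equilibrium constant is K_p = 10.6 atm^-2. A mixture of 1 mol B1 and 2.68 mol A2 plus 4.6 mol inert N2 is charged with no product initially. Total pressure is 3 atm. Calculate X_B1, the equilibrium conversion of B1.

Let X = conversion of B1 (basis 1 mol B1); extent of reaction ξ = X.
Moles: n_B1 = 1 − X; n_A2 = 2.68 − 2X; n_B2 = X; n_I = 4.6 (inert).
Total moles n_T = 8.28 − 2X.
y_i = n_i/n_T, p_i = y_i·P. K_p = p_B2 / (p_B1 p_A2^2).
Setting this equal to 10.6 atm^-2 and taking the physical root (0 < X < 1) gives X = 0.745.

X = 0.745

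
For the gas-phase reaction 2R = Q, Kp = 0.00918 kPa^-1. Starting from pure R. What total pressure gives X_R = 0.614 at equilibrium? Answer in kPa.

Take 1 mol R as basis and let X be its fractional conversion, so ξ = 0.5X.
At extent ξ: n_R = 1 − X; n_Q = 0.5X.
n_T = Σnᵢ = 1 − 0.5X.
Kp = p_Q / (p_R^2) with p_i = (n_i/n_T)·P.
At X = 0.614: the mole-fraction product g(X) = Π y_i^ν_i = 1.428. Since Kp = g(X)·P^{-1}, P = (g/Kp)^(1/1) = (1.428/0.00918)^(1/1) = 156 kPa.

P = 156 kPa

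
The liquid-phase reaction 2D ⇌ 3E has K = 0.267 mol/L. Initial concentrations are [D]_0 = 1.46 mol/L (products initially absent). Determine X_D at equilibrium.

X = 0.299

Let X = conversion of D; extent ξ = 1.46X/2 mol/L.
Concentrations: [D] = 1.46 − 1.46X; [E] = 2.19X.
K = [E]^3 / ([D]^2).
Setting equal to 0.267 and solving for X on (0,1) gives X = 0.299.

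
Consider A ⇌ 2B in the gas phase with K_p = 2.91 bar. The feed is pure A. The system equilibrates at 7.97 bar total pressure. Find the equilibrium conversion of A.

X = 0.289

Take 1 mol A as basis and let X be its fractional conversion, so ξ = X.
Species balance: n_A = 1 − X; n_B = 2X.
Summing: n_T = 1 + X.
Mole fractions y_i = n_i/n_T; K_p = p_B^2 / (p_A) with p_i = y_i·P.
Setting this equal to 2.91 bar and taking the physical root (0 < X < 1) gives X = 0.289.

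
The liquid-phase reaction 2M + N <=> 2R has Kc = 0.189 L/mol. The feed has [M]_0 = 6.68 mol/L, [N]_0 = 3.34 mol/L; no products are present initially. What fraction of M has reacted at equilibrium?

X = 0.384

Let X = conversion of M; extent ξ = 6.68X/2 mol/L.
Concentrations: [M] = 6.68 − 6.68X; [N] = 3.34 − 3.34X; [R] = 6.68X.
Kc = [R]^2 / ([M]^2 [N]).
Solving Kc = 0.189 for X ∈ (0,1): X = 0.384.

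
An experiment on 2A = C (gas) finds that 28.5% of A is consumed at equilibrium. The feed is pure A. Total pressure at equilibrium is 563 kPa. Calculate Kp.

Kp = 0.000425 kPa^-1

Basis: 1 mol A initially; let X = conversion of A. Extent ξ = 0.5X.
Mole table: n_A = 1 − X; n_C = 0.5X.
Summing: n_T = 1 − 0.5X.
At X = 0.285: n_A = 0.715, n_C = 0.142, n_T = 0.858.
p_i = (n_i/n_T)·P. Kp = p_C / (p_A^2) = 0.000425 kPa^-1.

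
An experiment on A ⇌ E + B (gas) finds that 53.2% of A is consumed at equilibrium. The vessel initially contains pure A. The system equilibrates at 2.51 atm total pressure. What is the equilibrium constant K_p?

K_p = 0.991 atm

Let X = conversion of A (basis 1 mol A); extent of reaction ξ = X.
At extent ξ: n_A = 1 − X; n_E = X; n_B = X.
Summing: n_T = 1 + X.
At X = 0.532: n_A = 0.468, n_E = 0.532, n_B = 0.532, n_T = 1.53.
p_i = (n_i/n_T)·P. K_p = p_E p_B / (p_A) = 0.991 atm.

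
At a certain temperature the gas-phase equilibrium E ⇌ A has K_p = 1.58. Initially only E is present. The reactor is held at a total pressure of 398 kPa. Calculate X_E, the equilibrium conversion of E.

Take 1 mol E as basis and let X be its fractional conversion, so ξ = X.
Mole table: n_E = 1 − X; n_A = X.
Since Δν = 0, n_T = 1 throughout.
With p_i = (n_i/n_T)P, K_p = p_A / (p_E).
Setting this equal to 1.58 and taking the physical root (0 < X < 1) gives X = 0.612.

X = 0.612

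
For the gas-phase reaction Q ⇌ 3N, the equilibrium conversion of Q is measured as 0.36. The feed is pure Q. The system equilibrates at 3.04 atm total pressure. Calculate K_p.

K_p = 6.15 atm^2

Take 1 mol Q as basis and let X be its fractional conversion, so ξ = X.
Species balance: n_Q = 1 − X; n_N = 3X.
n_T = Σnᵢ = 1 + 2X.
At X = 0.36: n_Q = 0.64, n_N = 1.08, n_T = 1.72.
p_i = (n_i/n_T)·P. K_p = p_N^3 / (p_Q) = 6.15 atm^2.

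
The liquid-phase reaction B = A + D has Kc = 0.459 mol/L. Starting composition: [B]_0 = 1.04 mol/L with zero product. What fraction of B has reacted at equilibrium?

X = 0.479

Let X = conversion of B; extent ξ = 1.04·X mol/L.
Concentrations: [B] = 1.04 − 1.04X; [A] = 1.04X; [D] = 1.04X.
Kc = [A] [D] / ([B]).
This equals 0.459 at X = 0.479 (the root in 0 < X < 1).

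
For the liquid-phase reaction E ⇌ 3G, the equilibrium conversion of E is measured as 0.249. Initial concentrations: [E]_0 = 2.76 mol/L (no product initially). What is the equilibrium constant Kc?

Kc = 4.23 (mol/L)^2

Let X = conversion of E.
Concentrations: [E] = 2.76 − 2.76X; [G] = 8.28X.
At X = 0.249: [E] = 2.07, [G] = 2.06.
Kc = [G]^3 / ([E]) = 4.23 (mol/L)^2.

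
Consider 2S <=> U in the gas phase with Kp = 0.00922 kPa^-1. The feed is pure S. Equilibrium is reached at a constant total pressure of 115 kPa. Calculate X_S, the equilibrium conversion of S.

X = 0.563

Basis: 1 mol S initially; let X = conversion of S. Extent ξ = 0.5X.
At extent ξ: n_S = 1 − X; n_U = 0.5X.
n_T = Σnᵢ = 1 − 0.5X.
y_i = n_i/n_T, p_i = y_i·P. Kp = p_U / (p_S^2).
Setting this equal to 0.00922 kPa^-1 and taking the physical root (0 < X < 1) gives X = 0.563.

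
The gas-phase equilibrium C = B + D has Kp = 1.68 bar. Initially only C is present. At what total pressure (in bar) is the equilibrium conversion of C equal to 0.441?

P = 6.96 bar

Take 1 mol C as basis and let X be its fractional conversion, so ξ = X.
Mole table: n_C = 1 − X; n_B = X; n_D = X.
Summing: n_T = 1 + X.
Kp = p_B p_D / (p_C) with p_i = (n_i/n_T)·P.
At X = 0.441: the mole-fraction product g(X) = Π y_i^ν_i = 0.2414. Since Kp = g(X)·P^{1}, P = (Kp/g)^(1/1) = (1.68/0.2414)^(1/1) = 6.96 bar.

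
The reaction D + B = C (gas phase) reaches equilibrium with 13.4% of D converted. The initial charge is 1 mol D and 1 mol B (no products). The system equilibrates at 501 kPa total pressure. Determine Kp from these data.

Take 1 mol D as basis and let X be its fractional conversion, so ξ = X.
Species balance: n_D = 1 − X; n_B = 1 − X; n_C = X.
Summing: n_T = 2 − X.
At X = 0.134: n_D = 0.866, n_B = 0.866, n_C = 0.134, n_T = 1.87.
p_i = (n_i/n_T)·P. Kp = p_C / (p_D p_B) = 0.000665 kPa^-1.

Kp = 0.000665 kPa^-1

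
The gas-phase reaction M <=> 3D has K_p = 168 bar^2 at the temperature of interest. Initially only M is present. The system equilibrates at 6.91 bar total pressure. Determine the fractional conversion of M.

Basis: 1 mol M initially; let X = conversion of M. Extent ξ = X.
Mole table: n_M = 1 − X; n_D = 3X.
n_T = Σnᵢ = 1 + 2X.
Mole fractions y_i = n_i/n_T; K_p = p_D^3 / (p_M) with p_i = y_i·P.
Equating to 168 bar^2 and solving on 0 < X < 1: X = 0.627.

X = 0.627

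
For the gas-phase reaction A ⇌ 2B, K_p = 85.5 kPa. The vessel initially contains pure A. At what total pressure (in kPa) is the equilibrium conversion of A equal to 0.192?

Basis: 1 mol A initially; let X = conversion of A. Extent ξ = X.
Species balance: n_A = 1 − X; n_B = 2X.
n_T = Σnᵢ = 1 + X.
K_p = p_B^2 / (p_A) with p_i = (n_i/n_T)·P.
At X = 0.192: the mole-fraction product g(X) = Π y_i^ν_i = 0.1531. Since K_p = g(X)·P^{1}, P = (K_p/g)^(1/1) = (85.5/0.1531)^(1/1) = 558 kPa.

P = 558 kPa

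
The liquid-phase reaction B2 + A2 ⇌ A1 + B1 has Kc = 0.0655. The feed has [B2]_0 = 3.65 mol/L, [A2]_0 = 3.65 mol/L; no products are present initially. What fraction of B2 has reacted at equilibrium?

Let X = conversion of B2; extent ξ = 3.65·X mol/L.
Concentrations: [B2] = 3.65 − 3.65X; [A2] = 3.65 − 3.65X; [A1] = 3.65X; [B1] = 3.65X.
Kc = [A1] [B1] / ([B2] [A2]).
Solving Kc = 0.0655 for X ∈ (0,1): X = 0.204.

X = 0.204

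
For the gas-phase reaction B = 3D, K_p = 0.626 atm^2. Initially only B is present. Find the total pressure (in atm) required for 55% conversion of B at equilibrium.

Take 1 mol B as basis and let X be its fractional conversion, so ξ = X.
Mole table: n_B = 1 − X; n_D = 3X.
Total moles n_T = 1 + 2X.
K_p = p_D^3 / (p_B) with p_i = (n_i/n_T)·P.
At X = 0.55: the mole-fraction product g(X) = Π y_i^ν_i = 2.264. Since K_p = g(X)·P^{2}, P = (K_p/g)^(1/2) = (0.626/2.264)^(1/2) = 0.526 atm.

P = 0.526 atm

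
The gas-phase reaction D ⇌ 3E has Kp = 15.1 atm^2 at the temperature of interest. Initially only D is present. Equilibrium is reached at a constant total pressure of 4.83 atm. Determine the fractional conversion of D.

X = 0.356

Take 1 mol D as basis and let X be its fractional conversion, so ξ = X.
At extent ξ: n_D = 1 − X; n_E = 3X.
Summing: n_T = 1 + 2X.
Mole fractions y_i = n_i/n_T; Kp = p_E^3 / (p_D) with p_i = y_i·P.
Equating to 15.1 atm^2 and solving on 0 < X < 1: X = 0.356.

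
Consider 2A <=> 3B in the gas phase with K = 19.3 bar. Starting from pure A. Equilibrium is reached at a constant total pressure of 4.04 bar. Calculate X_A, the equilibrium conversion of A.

Let X = conversion of A (basis 1 mol A); extent of reaction ξ = 0.5X.
Species balance: n_A = 1 − X; n_B = 1.5X.
n_T = Σnᵢ = 1 + 0.5X.
Mole fractions y_i = n_i/n_T; K = p_B^3 / (p_A^2) with p_i = y_i·P.
This yields a degree-3 equation in X; solving on (0,1), X = 0.632.

X = 0.632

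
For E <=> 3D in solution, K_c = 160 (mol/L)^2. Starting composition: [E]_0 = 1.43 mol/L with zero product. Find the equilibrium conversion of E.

X = 0.814

Let X = conversion of E; extent ξ = 1.43·X mol/L.
Concentrations: [E] = 1.43 − 1.43X; [D] = 4.29X.
K_c = [D]^3 / ([E]).
This equals 160 at X = 0.814 (the root in 0 < X < 1).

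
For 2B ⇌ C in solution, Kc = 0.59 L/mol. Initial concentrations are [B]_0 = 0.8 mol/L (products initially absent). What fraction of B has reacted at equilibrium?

Let X = conversion of B; extent ξ = 0.8X/2 mol/L.
Concentrations: [B] = 0.8 − 0.8X; [C] = 0.4X.
Kc = [C] / ([B]^2).
Solving Kc = 0.59 for X ∈ (0,1): X = 0.372.

X = 0.372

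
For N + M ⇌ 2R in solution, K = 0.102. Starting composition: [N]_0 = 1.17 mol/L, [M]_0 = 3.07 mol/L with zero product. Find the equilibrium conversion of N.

X = 0.219

Let X = conversion of N; extent ξ = 1.17·X mol/L.
Concentrations: [N] = 1.17 − 1.17X; [M] = 3.07 − 1.17X; [R] = 2.34X.
K = [R]^2 / ([N] [M]).
This equals 0.102 at X = 0.219 (the root in 0 < X < 1).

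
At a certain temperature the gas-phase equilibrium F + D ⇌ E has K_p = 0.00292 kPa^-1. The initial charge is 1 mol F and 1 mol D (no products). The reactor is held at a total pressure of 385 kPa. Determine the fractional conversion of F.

Let X = conversion of F (basis 1 mol F); extent of reaction ξ = X.
Moles: n_F = 1 − X; n_D = 1 − X; n_E = X.
Total moles n_T = 2 − X.
y_i = n_i/n_T, p_i = y_i·P. K_p = p_E / (p_F p_D).
This yields a degree-2 equation in X; solving on (0,1), X = 0.314.

X = 0.314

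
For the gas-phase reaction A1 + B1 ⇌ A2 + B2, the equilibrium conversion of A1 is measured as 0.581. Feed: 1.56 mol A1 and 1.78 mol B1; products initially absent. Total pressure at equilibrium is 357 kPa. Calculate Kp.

Kp = 1.44

Basis: 1.56 mol A1 initially; let X = conversion of A1. Extent ξ = 1.56X.
Moles: n_A1 = 1.56 − 1.56X; n_B1 = 1.78 − 1.56X; n_A2 = 1.56X; n_B2 = 1.56X.
n_T stays at 3.34 (no change in mole number).
At X = 0.581: n_A1 = 0.654, n_B1 = 0.874, n_A2 = 0.906, n_B2 = 0.906, n_T = 3.34.
p_i = (n_i/n_T)·P. Kp = p_A2 p_B2 / (p_A1 p_B1) = 1.44.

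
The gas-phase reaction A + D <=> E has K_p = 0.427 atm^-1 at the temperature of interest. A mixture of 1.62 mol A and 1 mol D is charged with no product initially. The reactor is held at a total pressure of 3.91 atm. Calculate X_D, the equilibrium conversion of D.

Let X = conversion of D (basis 1 mol D); extent of reaction ξ = X.
At extent ξ: n_A = 1.62 − X; n_D = 1 − X; n_E = X.
Total moles n_T = 2.62 − X.
y_i = n_i/n_T, p_i = y_i·P. K_p = p_E / (p_A p_D).
Equating to 0.427 atm^-1 and solving on 0 < X < 1: X = 0.472.

X = 0.472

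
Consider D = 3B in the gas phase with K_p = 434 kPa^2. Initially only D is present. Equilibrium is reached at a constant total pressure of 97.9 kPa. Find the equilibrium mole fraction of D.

Basis: 1 mol D initially; let X = conversion of D. Extent ξ = X.
Moles: n_D = 1 − X; n_B = 3X.
Total moles n_T = 1 + 2X.
y_i = n_i/n_T, p_i = y_i·P. K_p = p_B^3 / (p_D).
Substituting and setting equal to 434 kPa^2 gives a polynomial in X; the root in (0,1) is X = 0.133.
Then n_D = 0.867, n_T = 1.27, so y_D = 0.686.

y_D = 0.686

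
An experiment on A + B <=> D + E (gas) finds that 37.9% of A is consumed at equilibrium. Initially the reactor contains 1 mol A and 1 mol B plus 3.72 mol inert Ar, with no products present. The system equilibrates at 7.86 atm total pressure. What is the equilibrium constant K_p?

K_p = 0.372

Take 1 mol A as basis and let X be its fractional conversion, so ξ = X.
Mole table: n_A = 1 − X; n_B = 1 − X; n_D = X; n_E = X; n_I = 3.72 (inert).
Total moles n_T = 5.72 (Δν = 0, constant).
At X = 0.379: n_A = 0.621, n_B = 0.621, n_D = 0.379, n_E = 0.379, n_T = 5.72.
p_i = (n_i/n_T)·P. K_p = p_D p_E / (p_A p_B) = 0.372.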